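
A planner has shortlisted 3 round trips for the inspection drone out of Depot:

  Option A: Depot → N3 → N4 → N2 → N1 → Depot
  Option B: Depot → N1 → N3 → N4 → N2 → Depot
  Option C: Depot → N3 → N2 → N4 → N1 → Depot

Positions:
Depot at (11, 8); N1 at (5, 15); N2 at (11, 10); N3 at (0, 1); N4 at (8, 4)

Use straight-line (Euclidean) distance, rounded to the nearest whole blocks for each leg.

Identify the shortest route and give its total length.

Option A: 13 + 9 + 7 + 8 + 9 = 46
Option B: 9 + 15 + 9 + 7 + 2 = 42
Option C: 13 + 14 + 7 + 11 + 9 = 54

42 blocks — Option B is the shortest.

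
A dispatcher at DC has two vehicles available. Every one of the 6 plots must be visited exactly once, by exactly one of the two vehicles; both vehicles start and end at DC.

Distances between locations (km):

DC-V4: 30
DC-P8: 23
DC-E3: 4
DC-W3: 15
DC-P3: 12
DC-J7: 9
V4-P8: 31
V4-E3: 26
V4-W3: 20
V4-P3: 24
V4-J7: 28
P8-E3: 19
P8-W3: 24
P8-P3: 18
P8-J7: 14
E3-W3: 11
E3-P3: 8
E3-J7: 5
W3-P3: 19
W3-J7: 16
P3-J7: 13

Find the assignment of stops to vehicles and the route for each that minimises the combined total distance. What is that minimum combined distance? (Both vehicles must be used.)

Minimum combined distance: 108 km.

Check every non-empty split of the stops between the two vehicles; for each half take its own optimal tour:
  {V4} + {P8, E3, W3, P3, J7}: 60 + 75 = 135
  {P8} + {V4, E3, W3, P3, J7}: 46 + 81 = 127
  {V4, P8} + {E3, W3, P3, J7}: 84 + 56 = 140
  {E3} + {V4, P8, W3, P3, J7}: 8 + 100 = 108
  {V4, E3} + {P8, W3, P3, J7}: 60 + 75 = 135
  {P8, E3} + {V4, W3, P3, J7}: 46 + 81 = 127
  … (31 splits in total)
Best: vehicle 1 DC → E3 → DC = 8; vehicle 2 DC → W3 → V4 → P3 → P8 → J7 → DC = 100; combined 108.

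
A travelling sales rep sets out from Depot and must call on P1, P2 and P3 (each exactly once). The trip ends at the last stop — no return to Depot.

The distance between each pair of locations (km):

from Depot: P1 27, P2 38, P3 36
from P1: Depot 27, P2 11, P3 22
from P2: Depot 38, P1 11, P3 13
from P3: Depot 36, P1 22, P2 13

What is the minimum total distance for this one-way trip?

There are 3! = 6 possible orderings.
Depot - P1 - P2 - P3: 27+11+13 = 51
Depot - P1 - P3 - P2: 27+22+13 = 62
Depot - P2 - P1 - P3: 38+11+22 = 71
Depot - P2 - P3 - P1: 38+13+22 = 73
Depot - P3 - P1 - P2: 36+22+11 = 69
Depot - P3 - P2 - P1: 36+13+11 = 60
The minimum is 51.
One shortest path: Depot → P1 → P2 → P3.

Minimum one-way distance = 51 km.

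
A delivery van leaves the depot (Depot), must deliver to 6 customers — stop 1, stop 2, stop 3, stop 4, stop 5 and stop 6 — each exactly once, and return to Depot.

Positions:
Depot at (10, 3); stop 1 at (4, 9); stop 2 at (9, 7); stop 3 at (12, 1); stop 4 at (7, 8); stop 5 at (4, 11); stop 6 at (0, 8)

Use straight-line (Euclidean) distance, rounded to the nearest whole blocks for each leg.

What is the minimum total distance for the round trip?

Minimum total distance: 33 blocks.

Depot → stop 1 → stop 2 → stop 3 → stop 4 → stop 5 → stop 6 → Depot: 8+5+7+9+4+5+11 = 49
Depot → stop 1 → stop 2 → stop 3 → stop 4 → stop 6 → stop 5 → Depot: 8+5+7+9+7+5+10 = 51
Depot → stop 1 → stop 2 → stop 3 → stop 5 → stop 4 → stop 6 → Depot: 8+5+7+13+4+7+11 = 55
Depot → stop 1 → stop 2 → stop 3 → stop 5 → stop 6 → stop 4 → Depot: 8+5+7+13+5+7+6 = 51
Depot → stop 1 → stop 2 → stop 3 → stop 6 → stop 4 → stop 5 → Depot: 8+5+7+14+7+4+10 = 55
Depot → stop 1 → stop 2 → stop 3 → stop 6 → stop 5 → stop 4 → Depot: 8+5+7+14+5+4+6 = 49
Depot → stop 1 → stop 2 → stop 4 → stop 3 → stop 5 → stop 6 → Depot: 8+5+2+9+13+5+11 = 53
Depot → stop 1 → stop 2 → stop 4 → stop 3 → stop 6 → stop 5 → Depot: 8+5+2+9+14+5+10 = 53
… (352 more)
Depot → stop 1 → stop 6 → stop 5 → stop 4 → stop 2 → stop 3 → Depot: 8+4+5+4+2+7+3 = 33  ← best
The minimum is 33.
One optimal route: Depot → stop 1 → stop 6 → stop 5 → stop 4 → stop 2 → stop 3 → Depot (or its reverse).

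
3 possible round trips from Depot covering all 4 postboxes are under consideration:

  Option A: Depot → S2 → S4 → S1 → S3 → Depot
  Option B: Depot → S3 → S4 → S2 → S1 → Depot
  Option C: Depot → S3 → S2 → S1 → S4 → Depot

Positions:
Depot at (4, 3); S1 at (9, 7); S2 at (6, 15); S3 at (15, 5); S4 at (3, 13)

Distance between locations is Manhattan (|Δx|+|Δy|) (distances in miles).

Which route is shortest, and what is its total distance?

Option A: 14 + 5 + 12 + 8 + 13 = 52
Option B: 13 + 20 + 5 + 11 + 9 = 58
Option C: 13 + 19 + 11 + 12 + 11 = 66

52 miles — Option A is the shortest.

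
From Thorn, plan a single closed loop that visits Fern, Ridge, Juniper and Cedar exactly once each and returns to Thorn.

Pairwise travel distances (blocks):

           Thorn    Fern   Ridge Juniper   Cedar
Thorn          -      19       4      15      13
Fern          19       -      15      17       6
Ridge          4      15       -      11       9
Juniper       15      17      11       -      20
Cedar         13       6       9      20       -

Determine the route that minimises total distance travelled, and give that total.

With 4 stops there are 4!/2 = 12 distinct round trips (a route and its reverse cost the same).
Thorn→Fern→Ridge→Juniper→Cedar→Thorn: 19+15+11+20+13 = 78
Thorn→Fern→Ridge→Cedar→Juniper→Thorn: 19+15+9+20+15 = 78
Thorn→Fern→Juniper→Ridge→Cedar→Thorn: 19+17+11+9+13 = 69
Thorn→Fern→Juniper→Cedar→Ridge→Thorn: 19+17+20+9+4 = 69
Thorn→Fern→Cedar→Ridge→Juniper→Thorn: 19+6+9+11+15 = 60
Thorn→Fern→Cedar→Juniper→Ridge→Thorn: 19+6+20+11+4 = 60
Thorn→Ridge→Fern→Juniper→Cedar→Thorn: 4+15+17+20+13 = 69
Thorn→Ridge→Fern→Cedar→Juniper→Thorn: 4+15+6+20+15 = 60
Thorn→Ridge→Juniper→Fern→Cedar→Thorn: 4+11+17+6+13 = 51
Thorn→Ridge→Cedar→Fern→Juniper→Thorn: 4+9+6+17+15 = 51
Thorn→Juniper→Fern→Ridge→Cedar→Thorn: 15+17+15+9+13 = 69
Thorn→Juniper→Ridge→Fern→Cedar→Thorn: 15+11+15+6+13 = 60
The minimum is 51.
One optimal route: Thorn → Ridge → Juniper → Fern → Cedar → Thorn (or its reverse).

51 blocks — the shortest possible round trip.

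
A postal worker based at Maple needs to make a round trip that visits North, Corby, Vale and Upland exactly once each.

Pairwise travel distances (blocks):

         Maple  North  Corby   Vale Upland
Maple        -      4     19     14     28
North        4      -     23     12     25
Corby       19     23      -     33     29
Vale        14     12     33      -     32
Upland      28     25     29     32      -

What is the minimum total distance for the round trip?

Minimum total distance: 96 blocks.

With 4 stops there are 4!/2 = 12 distinct round trips (a route and its reverse cost the same).
Maple-North-Corby-Vale-Upland-Maple: 4+23+33+32+28 = 120
Maple-North-Corby-Upland-Vale-Maple: 4+23+29+32+14 = 102
Maple-North-Vale-Corby-Upland-Maple: 4+12+33+29+28 = 106
Maple-North-Vale-Upland-Corby-Maple: 4+12+32+29+19 = 96
Maple-North-Upland-Corby-Vale-Maple: 4+25+29+33+14 = 105
Maple-North-Upland-Vale-Corby-Maple: 4+25+32+33+19 = 113
Maple-Corby-North-Vale-Upland-Maple: 19+23+12+32+28 = 114
Maple-Corby-North-Upland-Vale-Maple: 19+23+25+32+14 = 113
Maple-Corby-Vale-North-Upland-Maple: 19+33+12+25+28 = 117
Maple-Corby-Upland-North-Vale-Maple: 19+29+25+12+14 = 99
Maple-Vale-North-Corby-Upland-Maple: 14+12+23+29+28 = 106
Maple-Vale-Corby-North-Upland-Maple: 14+33+23+25+28 = 123
The minimum is 96.
One optimal route: Maple → North → Vale → Upland → Corby → Maple (or its reverse).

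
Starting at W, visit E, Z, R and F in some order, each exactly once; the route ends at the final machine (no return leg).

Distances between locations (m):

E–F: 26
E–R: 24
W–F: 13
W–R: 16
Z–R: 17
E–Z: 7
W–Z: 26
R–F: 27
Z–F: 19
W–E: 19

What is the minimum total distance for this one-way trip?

Shortest open route: 63 m.

There are 4! = 24 possible orderings.
W → E → Z → R → F: 19+7+17+27 = 70
W → E → Z → F → R: 19+7+19+27 = 72
W → E → R → Z → F: 19+24+17+19 = 79
W → E → R → F → Z: 19+24+27+19 = 89
W → E → F → Z → R: 19+26+19+17 = 81
W → E → F → R → Z: 19+26+27+17 = 89
W → Z → E → R → F: 26+7+24+27 = 84
W → Z → E → F → R: 26+7+26+27 = 86
W → Z → R → E → F: 26+17+24+26 = 93
W → Z → R → F → E: 26+17+27+26 = 96
W → Z → F → E → R: 26+19+26+24 = 95
W → Z → F → R → E: 26+19+27+24 = 96
W → R → E → Z → F: 16+24+7+19 = 66
W → R → E → F → Z: 16+24+26+19 = 85
… (10 more)
W → F → E → Z → R: 13+26+7+17 = 63  ← best
The minimum is 63.
One shortest path: W → F → E → Z → R.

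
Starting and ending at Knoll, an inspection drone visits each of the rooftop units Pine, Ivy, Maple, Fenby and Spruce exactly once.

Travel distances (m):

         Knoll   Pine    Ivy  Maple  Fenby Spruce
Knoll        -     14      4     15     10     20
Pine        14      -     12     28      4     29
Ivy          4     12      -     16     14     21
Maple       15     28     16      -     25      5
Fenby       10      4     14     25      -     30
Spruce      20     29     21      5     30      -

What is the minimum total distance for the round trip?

There are 60 distinct closed tours to check (reversals are equivalent).
Knoll - Pine - Ivy - Maple - Fenby - Spruce - Knoll: 14+12+16+25+30+20 = 117
Knoll - Pine - Ivy - Maple - Spruce - Fenby - Knoll: 14+12+16+5+30+10 = 87
Knoll - Pine - Ivy - Fenby - Maple - Spruce - Knoll: 14+12+14+25+5+20 = 90
Knoll - Pine - Ivy - Fenby - Spruce - Maple - Knoll: 14+12+14+30+5+15 = 90
Knoll - Pine - Ivy - Spruce - Maple - Fenby - Knoll: 14+12+21+5+25+10 = 87
Knoll - Pine - Ivy - Spruce - Fenby - Maple - Knoll: 14+12+21+30+25+15 = 117
Knoll - Pine - Maple - Ivy - Fenby - Spruce - Knoll: 14+28+16+14+30+20 = 122
Knoll - Pine - Maple - Ivy - Spruce - Fenby - Knoll: 14+28+16+21+30+10 = 119
Knoll - Pine - Maple - Fenby - Ivy - Spruce - Knoll: 14+28+25+14+21+20 = 122
Knoll - Pine - Maple - Fenby - Spruce - Ivy - Knoll: 14+28+25+30+21+4 = 122
Knoll - Pine - Maple - Spruce - Ivy - Fenby - Knoll: 14+28+5+21+14+10 = 92
Knoll - Pine - Maple - Spruce - Fenby - Ivy - Knoll: 14+28+5+30+14+4 = 95
Knoll - Pine - Fenby - Ivy - Maple - Spruce - Knoll: 14+4+14+16+5+20 = 73
Knoll - Pine - Fenby - Ivy - Spruce - Maple - Knoll: 14+4+14+21+5+15 = 73
… (46 more)
Knoll - Maple - Spruce - Ivy - Pine - Fenby - Knoll: 15+5+21+12+4+10 = 67  ← best
The minimum is 67.
One optimal route: Knoll → Maple → Spruce → Ivy → Pine → Fenby → Knoll (or its reverse).

67 m — the shortest possible round trip.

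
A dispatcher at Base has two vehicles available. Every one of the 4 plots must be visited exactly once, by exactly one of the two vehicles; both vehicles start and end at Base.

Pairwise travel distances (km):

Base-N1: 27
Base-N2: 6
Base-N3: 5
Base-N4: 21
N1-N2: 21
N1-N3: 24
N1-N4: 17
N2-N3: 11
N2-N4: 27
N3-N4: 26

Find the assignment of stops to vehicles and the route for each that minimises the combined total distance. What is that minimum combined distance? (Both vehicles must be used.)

Minimum combined distance: 75 km.

Try each way of splitting the stops between the two vehicles (each non-empty) and, for each split, find the best tour for each vehicle:
  {N1} + {N2, N3, N4}: 54 + 64 = 118
  {N2} + {N1, N3, N4}: 12 + 67 = 79
  {N1, N2} + {N3, N4}: 54 + 52 = 106
  {N3} + {N1, N2, N4}: 10 + 65 = 75
  {N1, N3} + {N2, N4}: 56 + 54 = 110
  {N2, N3} + {N1, N4}: 22 + 65 = 87
  … (7 splits in total)
Best: vehicle 1 Base → N3 → Base = 10; vehicle 2 Base → N2 → N1 → N4 → Base = 65; combined 75.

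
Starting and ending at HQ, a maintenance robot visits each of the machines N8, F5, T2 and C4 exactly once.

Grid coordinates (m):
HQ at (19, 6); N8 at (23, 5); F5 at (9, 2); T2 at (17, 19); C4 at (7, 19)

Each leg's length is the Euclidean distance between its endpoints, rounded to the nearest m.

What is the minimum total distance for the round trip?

There are 12 distinct closed tours to check (reversals are equivalent).
HQ - N8 - F5 - T2 - C4 - HQ: 4+14+19+10+18 = 65
HQ - N8 - F5 - C4 - T2 - HQ: 4+14+17+10+13 = 58
HQ - N8 - T2 - F5 - C4 - HQ: 4+15+19+17+18 = 73
HQ - N8 - T2 - C4 - F5 - HQ: 4+15+10+17+11 = 57
HQ - N8 - C4 - F5 - T2 - HQ: 4+21+17+19+13 = 74
HQ - N8 - C4 - T2 - F5 - HQ: 4+21+10+19+11 = 65
HQ - F5 - N8 - T2 - C4 - HQ: 11+14+15+10+18 = 68
HQ - F5 - N8 - C4 - T2 - HQ: 11+14+21+10+13 = 69
HQ - F5 - T2 - N8 - C4 - HQ: 11+19+15+21+18 = 84
HQ - F5 - C4 - N8 - T2 - HQ: 11+17+21+15+13 = 77
HQ - T2 - N8 - F5 - C4 - HQ: 13+15+14+17+18 = 77
HQ - T2 - F5 - N8 - C4 - HQ: 13+19+14+21+18 = 85
The minimum is 57.
One optimal route: HQ → N8 → T2 → C4 → F5 → HQ (or its reverse).

Minimum total distance: 57 m.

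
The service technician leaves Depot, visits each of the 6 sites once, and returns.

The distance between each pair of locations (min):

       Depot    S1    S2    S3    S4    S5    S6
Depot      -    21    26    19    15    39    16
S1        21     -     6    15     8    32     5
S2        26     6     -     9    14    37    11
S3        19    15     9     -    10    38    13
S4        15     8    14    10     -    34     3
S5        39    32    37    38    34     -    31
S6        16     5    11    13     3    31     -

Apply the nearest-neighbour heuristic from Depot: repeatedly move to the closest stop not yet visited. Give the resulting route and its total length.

At Depot the remaining stops are S4 15, S6 16, S3 19, S1 21, S2 26, S5 39; go to S4.
At S4 the remaining stops are S6 3, S1 8, S3 10, S2 14, S5 34; go to S6.
At S6 the remaining stops are S1 5, S2 11, S3 13, S5 31; go to S1.
At S1 the remaining stops are S2 6, S3 15, S5 32; go to S2.
At S2 the remaining stops are S3 9, S5 37; go to S3.
At S3 the remaining stops are S5 38; go to S5.
Return S5→Depot: 39.
Total = 15 + 3 + 5 + 6 + 9 + 38 + 39 = 115.

Total distance 115 min via the nearest-neighbour route Depot → S4 → S6 → S1 → S2 → S3 → S5 → Depot.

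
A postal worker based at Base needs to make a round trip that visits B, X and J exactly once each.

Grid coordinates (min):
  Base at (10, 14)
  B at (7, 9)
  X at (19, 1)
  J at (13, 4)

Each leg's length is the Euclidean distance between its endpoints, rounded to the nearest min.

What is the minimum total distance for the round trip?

With 3 stops there are 3!/2 = 3 distinct round trips (a route and its reverse cost the same).
Base→B→X→J→Base: 6+14+7+10 = 37
Base→B→J→X→Base: 6+8+7+16 = 37
Base→X→B→J→Base: 16+14+8+10 = 48
The minimum is 37.
One optimal route: Base → B → X → J → Base (or its reverse).

Minimum total distance: 37 min.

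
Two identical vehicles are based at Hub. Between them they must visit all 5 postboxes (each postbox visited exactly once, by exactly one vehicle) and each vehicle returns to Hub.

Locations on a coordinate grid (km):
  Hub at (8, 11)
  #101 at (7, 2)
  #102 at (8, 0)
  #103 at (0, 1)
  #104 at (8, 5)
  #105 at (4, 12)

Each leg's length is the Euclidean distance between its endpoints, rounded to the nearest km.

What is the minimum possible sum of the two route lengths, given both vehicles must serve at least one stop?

Minimum combined distance: 40 km.

Check every non-empty split of the stops between the two vehicles; for each half take its own optimal tour:
  {#101} + {#102, #103, #104, #105}: 18 + 35 = 53
  {#102} + {#101, #103, #104, #105}: 22 + 32 = 54
  {#101, #102} + {#103, #104, #105}: 22 + 31 = 53
  {#103} + {#101, #102, #104, #105}: 26 + 27 = 53
  {#101, #103} + {#102, #104, #105}: 29 + 28 = 57
  {#102, #103} + {#101, #104, #105}: 32 + 23 = 55
  … (15 splits in total)
  {#101, #102, #103, #104} + {#105}: 32 + 8 = 40  ← best
Best: vehicle 1 Hub → #103 → #102 → #101 → #104 → Hub = 32; vehicle 2 Hub → #105 → Hub = 8; combined 40.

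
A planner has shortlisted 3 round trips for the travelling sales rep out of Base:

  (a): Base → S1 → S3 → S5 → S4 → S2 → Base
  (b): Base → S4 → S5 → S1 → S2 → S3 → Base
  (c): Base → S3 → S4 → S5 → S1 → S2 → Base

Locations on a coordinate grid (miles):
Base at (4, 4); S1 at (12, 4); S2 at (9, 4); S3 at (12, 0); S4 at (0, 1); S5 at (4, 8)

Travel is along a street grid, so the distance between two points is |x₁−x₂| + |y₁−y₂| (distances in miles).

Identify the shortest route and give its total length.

52 miles — (b) is the shortest.

(a): 8 + 4 + 16 + 11 + 12 + 5 = 56
(b): 7 + 11 + 12 + 3 + 7 + 12 = 52
(c): 12 + 13 + 11 + 12 + 3 + 5 = 56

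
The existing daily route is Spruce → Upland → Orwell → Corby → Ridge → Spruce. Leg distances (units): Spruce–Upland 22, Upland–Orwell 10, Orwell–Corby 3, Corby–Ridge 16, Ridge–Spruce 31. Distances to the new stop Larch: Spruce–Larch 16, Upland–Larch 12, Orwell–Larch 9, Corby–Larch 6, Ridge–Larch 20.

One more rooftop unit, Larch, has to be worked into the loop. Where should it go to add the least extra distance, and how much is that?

Insertion cost between consecutive stops i–j is d(i,Larch) + d(Larch,j) − d(i,j):
  between Spruce and Upland: 16 + 12 − 22 = 6
  between Upland and Orwell: 12 + 9 − 10 = 11
  between Orwell and Corby: 9 + 6 − 3 = 12
  between Corby and Ridge: 6 + 20 − 16 = 10
  between Ridge and Spruce: 20 + 16 − 31 = 5
Cheapest insertion is between Ridge and Spruce, adding 5.
New total = 82 + 5 = 87.

+5 — insert Larch between Ridge and Spruce.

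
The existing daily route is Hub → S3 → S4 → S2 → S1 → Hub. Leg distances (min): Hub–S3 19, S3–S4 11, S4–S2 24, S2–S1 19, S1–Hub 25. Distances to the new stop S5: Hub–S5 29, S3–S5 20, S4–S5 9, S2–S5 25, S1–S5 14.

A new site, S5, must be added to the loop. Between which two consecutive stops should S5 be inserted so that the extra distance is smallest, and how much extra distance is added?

Insertion cost between consecutive stops i–j is d(i,S5) + d(S5,j) − d(i,j):
  between Hub and S3: 29 + 20 − 19 = 30
  between S3 and S4: 20 + 9 − 11 = 18
  between S4 and S2: 9 + 25 − 24 = 10
  between S2 and S1: 25 + 14 − 19 = 20
  between S1 and Hub: 14 + 29 − 25 = 18
Cheapest insertion is between S4 and S2, adding 10.
New total = 98 + 10 = 108.

Minimum extra distance: 10 min, inserting S5 between S4 and S2.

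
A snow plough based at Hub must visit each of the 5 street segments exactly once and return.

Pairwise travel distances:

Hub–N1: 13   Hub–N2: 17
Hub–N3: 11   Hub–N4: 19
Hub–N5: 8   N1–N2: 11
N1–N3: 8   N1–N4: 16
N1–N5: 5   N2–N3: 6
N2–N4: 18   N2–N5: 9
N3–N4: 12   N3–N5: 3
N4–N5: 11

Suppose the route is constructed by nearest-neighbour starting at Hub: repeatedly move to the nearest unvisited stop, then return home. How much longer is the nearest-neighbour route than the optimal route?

2 longer than the optimal tour.

From Hub: N5=8, N3=11, N1=13, N2=17, N4=19 → choose N5 (8).
From N5: N3=3, N1=5, N2=9, N4=11 → choose N3 (3).
From N3: N2=6, N1=8, N4=12 → choose N2 (6).
From N2: N1=11, N4=18 → choose N1 (11).
From N1: N4=16 → choose N4 (16).
NN route Hub → N5 → N3 → N2 → N1 → N4 → Hub costs 63.
Optimal: Hub → N1 → N2 → N3 → N4 → N5 → Hub costs 61 (by enumerating all 60 distinct tours).
Excess = 63 − 61 = 2.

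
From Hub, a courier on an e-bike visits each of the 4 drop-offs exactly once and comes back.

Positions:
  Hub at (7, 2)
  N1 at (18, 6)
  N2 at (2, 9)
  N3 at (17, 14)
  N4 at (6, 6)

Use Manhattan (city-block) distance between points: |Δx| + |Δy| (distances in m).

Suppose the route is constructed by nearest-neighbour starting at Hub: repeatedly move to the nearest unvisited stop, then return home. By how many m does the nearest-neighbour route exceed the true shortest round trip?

From Hub: N4=5, N2=12, N1=15, N3=22 → choose N4 (5).
From N4: N2=7, N1=12, N3=19 → choose N2 (7).
From N2: N1=19, N3=20 → choose N1 (19).
From N1: N3=9 → choose N3 (9).
NN route Hub → N4 → N2 → N1 → N3 → Hub costs 62.
Optimal: Hub → N1 → N3 → N2 → N4 → Hub costs 56 (by enumerating all 12 distinct tours).
Excess = 62 − 56 = 6.

The nearest-neighbour route is 6 m longer than optimal.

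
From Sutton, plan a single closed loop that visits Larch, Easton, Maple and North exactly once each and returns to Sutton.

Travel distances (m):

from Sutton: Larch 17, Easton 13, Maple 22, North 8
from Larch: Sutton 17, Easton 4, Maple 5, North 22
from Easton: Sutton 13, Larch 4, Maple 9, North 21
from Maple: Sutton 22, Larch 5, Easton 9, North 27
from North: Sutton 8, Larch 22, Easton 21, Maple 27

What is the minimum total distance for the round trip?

Minimum total distance: 57 m.

Sutton-Larch-Easton-Maple-North-Sutton: 17+4+9+27+8 = 65
Sutton-Larch-Easton-North-Maple-Sutton: 17+4+21+27+22 = 91
Sutton-Larch-Maple-Easton-North-Sutton: 17+5+9+21+8 = 60
Sutton-Larch-Maple-North-Easton-Sutton: 17+5+27+21+13 = 83
Sutton-Larch-North-Easton-Maple-Sutton: 17+22+21+9+22 = 91
Sutton-Larch-North-Maple-Easton-Sutton: 17+22+27+9+13 = 88
Sutton-Easton-Larch-Maple-North-Sutton: 13+4+5+27+8 = 57
Sutton-Easton-Larch-North-Maple-Sutton: 13+4+22+27+22 = 88
Sutton-Easton-Maple-Larch-North-Sutton: 13+9+5+22+8 = 57
Sutton-Easton-North-Larch-Maple-Sutton: 13+21+22+5+22 = 83
Sutton-Maple-Larch-Easton-North-Sutton: 22+5+4+21+8 = 60
Sutton-Maple-Easton-Larch-North-Sutton: 22+9+4+22+8 = 65
The minimum is 57.
One optimal route: Sutton → Easton → Larch → Maple → North → Sutton (or its reverse).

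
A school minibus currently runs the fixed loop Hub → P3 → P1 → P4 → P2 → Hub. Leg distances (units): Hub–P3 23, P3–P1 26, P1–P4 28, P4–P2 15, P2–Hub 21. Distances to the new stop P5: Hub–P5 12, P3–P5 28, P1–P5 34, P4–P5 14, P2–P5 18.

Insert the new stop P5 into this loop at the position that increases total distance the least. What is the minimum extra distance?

Insertion cost between consecutive stops i–j is d(i,P5) + d(P5,j) − d(i,j):
  between Hub and P3: 12 + 28 − 23 = 17
  between P3 and P1: 28 + 34 − 26 = 36
  between P1 and P4: 34 + 14 − 28 = 20
  between P4 and P2: 14 + 18 − 15 = 17
  between P2 and Hub: 18 + 12 − 21 = 9
Cheapest insertion is between P2 and Hub, adding 9.
New total = 113 + 9 = 122.

+9 — insert P5 between P2 and Hub.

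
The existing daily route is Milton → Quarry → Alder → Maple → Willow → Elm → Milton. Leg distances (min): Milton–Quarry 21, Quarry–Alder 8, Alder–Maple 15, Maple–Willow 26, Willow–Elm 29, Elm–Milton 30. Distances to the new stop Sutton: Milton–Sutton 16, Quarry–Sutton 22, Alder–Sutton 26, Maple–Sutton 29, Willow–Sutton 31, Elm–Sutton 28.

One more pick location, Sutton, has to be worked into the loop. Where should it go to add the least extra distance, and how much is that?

Insertion cost between consecutive stops i–j is d(i,Sutton) + d(Sutton,j) − d(i,j):
  between Milton and Quarry: 16 + 22 − 21 = 17
  between Quarry and Alder: 22 + 26 − 8 = 40
  between Alder and Maple: 26 + 29 − 15 = 40
  between Maple and Willow: 29 + 31 − 26 = 34
  between Willow and Elm: 31 + 28 − 29 = 30
  between Elm and Milton: 28 + 16 − 30 = 14
Cheapest insertion is between Elm and Milton, adding 14.
New total = 129 + 14 = 143.

+14 min — insert Sutton between Elm and Milton.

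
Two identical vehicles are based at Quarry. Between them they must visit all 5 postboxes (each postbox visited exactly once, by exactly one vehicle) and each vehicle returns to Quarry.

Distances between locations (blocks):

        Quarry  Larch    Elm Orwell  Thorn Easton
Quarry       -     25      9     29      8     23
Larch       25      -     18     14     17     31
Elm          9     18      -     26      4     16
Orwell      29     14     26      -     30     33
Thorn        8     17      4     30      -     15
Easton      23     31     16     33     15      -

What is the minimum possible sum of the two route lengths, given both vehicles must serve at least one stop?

Minimum combined distance: 113 blocks.

Check every non-empty split of the stops between the two vehicles; for each half take its own optimal tour:
  {Larch} + {Elm, Orwell, Thorn, Easton}: 50 + 90 = 140
  {Elm} + {Larch, Orwell, Thorn, Easton}: 18 + 95 = 113
  {Larch, Elm} + {Orwell, Thorn, Easton}: 52 + 85 = 137
  {Orwell} + {Larch, Elm, Thorn, Easton}: 58 + 81 = 139
  {Larch, Orwell} + {Elm, Thorn, Easton}: 68 + 48 = 116
  {Elm, Orwell} + {Larch, Thorn, Easton}: 64 + 79 = 143
  … (15 splits in total)
Best: vehicle 1 Quarry → Elm → Quarry = 18; vehicle 2 Quarry → Larch → Orwell → Easton → Thorn → Quarry = 95; combined 113.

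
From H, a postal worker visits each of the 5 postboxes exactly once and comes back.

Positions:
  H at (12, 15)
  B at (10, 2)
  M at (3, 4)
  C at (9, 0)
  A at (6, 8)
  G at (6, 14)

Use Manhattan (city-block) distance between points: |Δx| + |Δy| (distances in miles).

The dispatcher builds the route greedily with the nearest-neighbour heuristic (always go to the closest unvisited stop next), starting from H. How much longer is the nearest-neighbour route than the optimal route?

2 miles longer than the optimal tour.

From H: G=7, A=13, B=15, C=18, M=20 → choose G (7).
From G: A=6, M=13, B=16, C=17 → choose A (6).
From A: M=7, B=10, C=11 → choose M (7).
From M: B=9, C=10 → choose B (9).
From B: C=3 → choose C (3).
NN route H → G → A → M → B → C → H costs 50.
Optimal: H → B → C → M → A → G → H costs 48 (by enumerating all 60 distinct tours).
Excess = 50 − 48 = 2.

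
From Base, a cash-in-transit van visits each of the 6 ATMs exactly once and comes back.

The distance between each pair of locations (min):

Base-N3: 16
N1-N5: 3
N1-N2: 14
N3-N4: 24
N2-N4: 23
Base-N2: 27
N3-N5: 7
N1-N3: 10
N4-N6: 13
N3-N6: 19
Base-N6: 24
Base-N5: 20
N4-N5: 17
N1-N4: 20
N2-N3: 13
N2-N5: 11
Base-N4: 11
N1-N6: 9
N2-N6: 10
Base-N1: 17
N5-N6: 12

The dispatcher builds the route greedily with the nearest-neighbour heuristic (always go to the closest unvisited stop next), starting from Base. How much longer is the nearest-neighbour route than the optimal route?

The nearest-neighbour route is 9 min longer than optimal.

Base: N4=11, N3=16, N1=17, N5=20, N6=24, N2=27 ⇒ N4
N4: N6=13, N5=17, N1=20, N2=23, N3=24 ⇒ N6
N6: N1=9, N2=10, N5=12, N3=19 ⇒ N1
N1: N5=3, N3=10, N2=14 ⇒ N5
N5: N3=7, N2=11 ⇒ N3
N3: N2=13 ⇒ N2
NN route Base → N4 → N6 → N1 → N5 → N3 → N2 → Base costs 83.
Optimal: Base → N1 → N5 → N3 → N2 → N6 → N4 → Base costs 74 (by enumerating all 360 distinct tours).
Excess = 83 − 74 = 9.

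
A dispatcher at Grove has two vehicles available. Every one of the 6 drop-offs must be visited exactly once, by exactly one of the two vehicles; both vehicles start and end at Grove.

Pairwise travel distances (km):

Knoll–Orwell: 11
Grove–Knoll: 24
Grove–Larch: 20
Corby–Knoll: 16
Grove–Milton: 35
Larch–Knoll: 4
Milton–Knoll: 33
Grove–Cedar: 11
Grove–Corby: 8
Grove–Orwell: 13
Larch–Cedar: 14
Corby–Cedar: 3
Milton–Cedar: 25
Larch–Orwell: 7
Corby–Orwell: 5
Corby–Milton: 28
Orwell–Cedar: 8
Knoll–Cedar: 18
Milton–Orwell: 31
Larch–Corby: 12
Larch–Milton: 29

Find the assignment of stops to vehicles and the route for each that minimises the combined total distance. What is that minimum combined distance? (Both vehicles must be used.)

109 km — the smallest possible combined total.

There are 2^5 − 1 = 31 ways to divide the 6 stops into two non-empty groups. For each, the best each vehicle can do is its own shortest tour through its group:
  {Larch} + {Corby, Milton, Knoll, Orwell, Cedar}: 40 + 93 = 133
  {Corby} + {Larch, Milton, Knoll, Orwell, Cedar}: 16 + 93 = 109
  {Larch, Corby} + {Milton, Knoll, Orwell, Cedar}: 40 + 93 = 133
  {Milton} + {Larch, Corby, Knoll, Orwell, Cedar}: 70 + 53 = 123
  {Larch, Milton} + {Corby, Knoll, Orwell, Cedar}: 84 + 53 = 137
  {Corby, Milton} + {Larch, Knoll, Orwell, Cedar}: 71 + 53 = 124
  … (31 splits in total)
Best: vehicle 1 Grove → Corby → Grove = 16; vehicle 2 Grove → Orwell → Larch → Knoll → Milton → Cedar → Grove = 93; combined 109.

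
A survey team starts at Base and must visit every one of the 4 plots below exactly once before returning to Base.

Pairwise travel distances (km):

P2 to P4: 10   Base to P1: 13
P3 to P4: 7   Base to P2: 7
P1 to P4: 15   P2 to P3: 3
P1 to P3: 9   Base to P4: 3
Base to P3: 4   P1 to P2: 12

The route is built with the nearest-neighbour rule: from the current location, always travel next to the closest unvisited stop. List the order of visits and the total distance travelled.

Total distance 38 km via the nearest-neighbour route Base → P4 → P3 → P2 → P1 → Base.

At Base the remaining stops are P4 3, P3 4, P2 7, P1 13; go to P4.
At P4 the remaining stops are P3 7, P2 10, P1 15; go to P3.
At P3 the remaining stops are P2 3, P1 9; go to P2.
At P2 the remaining stops are P1 12; go to P1.
Return P1→Base: 13.
Total = 3 + 7 + 3 + 12 + 13 = 38.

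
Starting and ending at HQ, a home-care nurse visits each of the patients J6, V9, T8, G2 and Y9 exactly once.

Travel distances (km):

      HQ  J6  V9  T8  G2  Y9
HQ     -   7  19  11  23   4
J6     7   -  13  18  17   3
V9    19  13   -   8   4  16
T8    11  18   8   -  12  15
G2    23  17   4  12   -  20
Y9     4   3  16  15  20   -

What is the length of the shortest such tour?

Minimum total distance: 47 km.

With 5 stops there are 5!/2 = 60 distinct round trips (a route and its reverse cost the same).
HQ→J6→V9→T8→G2→Y9→HQ: 7+13+8+12+20+4 = 64
HQ→J6→V9→T8→Y9→G2→HQ: 7+13+8+15+20+23 = 86
HQ→J6→V9→G2→T8→Y9→HQ: 7+13+4+12+15+4 = 55
HQ→J6→V9→G2→Y9→T8→HQ: 7+13+4+20+15+11 = 70
HQ→J6→V9→Y9→T8→G2→HQ: 7+13+16+15+12+23 = 86
HQ→J6→V9→Y9→G2→T8→HQ: 7+13+16+20+12+11 = 79
HQ→J6→T8→V9→G2→Y9→HQ: 7+18+8+4+20+4 = 61
HQ→J6→T8→V9→Y9→G2→HQ: 7+18+8+16+20+23 = 92
HQ→J6→T8→G2→V9→Y9→HQ: 7+18+12+4+16+4 = 61
HQ→J6→T8→G2→Y9→V9→HQ: 7+18+12+20+16+19 = 92
HQ→J6→T8→Y9→V9→G2→HQ: 7+18+15+16+4+23 = 83
HQ→J6→T8→Y9→G2→V9→HQ: 7+18+15+20+4+19 = 83
HQ→J6→G2→V9→T8→Y9→HQ: 7+17+4+8+15+4 = 55
HQ→J6→G2→V9→Y9→T8→HQ: 7+17+4+16+15+11 = 70
… (46 more)
HQ→T8→V9→G2→J6→Y9→HQ: 11+8+4+17+3+4 = 47  ← best
The minimum is 47.
One optimal route: HQ → T8 → V9 → G2 → J6 → Y9 → HQ (or its reverse).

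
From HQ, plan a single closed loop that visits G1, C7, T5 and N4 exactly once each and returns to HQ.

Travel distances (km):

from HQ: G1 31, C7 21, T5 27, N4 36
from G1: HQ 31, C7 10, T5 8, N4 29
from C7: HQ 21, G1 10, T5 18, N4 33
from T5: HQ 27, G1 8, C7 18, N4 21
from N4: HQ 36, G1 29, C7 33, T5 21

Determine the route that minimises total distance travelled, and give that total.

With 4 stops there are 4!/2 = 12 distinct round trips (a route and its reverse cost the same).
HQ-G1-C7-T5-N4-HQ: 31+10+18+21+36 = 116
HQ-G1-C7-N4-T5-HQ: 31+10+33+21+27 = 122
HQ-G1-T5-C7-N4-HQ: 31+8+18+33+36 = 126
HQ-G1-T5-N4-C7-HQ: 31+8+21+33+21 = 114
HQ-G1-N4-C7-T5-HQ: 31+29+33+18+27 = 138
HQ-G1-N4-T5-C7-HQ: 31+29+21+18+21 = 120
HQ-C7-G1-T5-N4-HQ: 21+10+8+21+36 = 96
HQ-C7-G1-N4-T5-HQ: 21+10+29+21+27 = 108
HQ-C7-T5-G1-N4-HQ: 21+18+8+29+36 = 112
HQ-C7-N4-G1-T5-HQ: 21+33+29+8+27 = 118
HQ-T5-G1-C7-N4-HQ: 27+8+10+33+36 = 114
HQ-T5-C7-G1-N4-HQ: 27+18+10+29+36 = 120
The minimum is 96.
One optimal route: HQ → C7 → G1 → T5 → N4 → HQ (or its reverse).

Shortest round trip = 96 km.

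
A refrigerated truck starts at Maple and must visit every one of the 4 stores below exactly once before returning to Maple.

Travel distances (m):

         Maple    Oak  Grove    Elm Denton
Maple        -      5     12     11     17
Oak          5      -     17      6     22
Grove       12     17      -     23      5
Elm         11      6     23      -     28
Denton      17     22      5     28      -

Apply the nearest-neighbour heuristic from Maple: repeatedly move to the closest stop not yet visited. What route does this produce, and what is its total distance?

Total distance 56 m via the nearest-neighbour route Maple → Oak → Elm → Grove → Denton → Maple.

At Maple the remaining stops are Oak 5, Elm 11, Grove 12, Denton 17; go to Oak.
At Oak the remaining stops are Elm 6, Grove 17, Denton 22; go to Elm.
At Elm the remaining stops are Grove 23, Denton 28; go to Grove.
At Grove the remaining stops are Denton 5; go to Denton.
Return Denton→Maple: 17.
Total = 5 + 6 + 23 + 5 + 17 = 56.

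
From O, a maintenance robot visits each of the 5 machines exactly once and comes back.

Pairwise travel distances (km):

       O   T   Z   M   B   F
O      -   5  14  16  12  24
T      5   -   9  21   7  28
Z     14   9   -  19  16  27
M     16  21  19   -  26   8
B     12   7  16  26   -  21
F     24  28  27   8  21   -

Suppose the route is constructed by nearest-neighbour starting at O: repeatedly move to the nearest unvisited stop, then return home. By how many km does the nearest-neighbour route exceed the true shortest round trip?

O: T=5, B=12, Z=14, M=16, F=24 ⇒ T
T: B=7, Z=9, M=21, F=28 ⇒ B
B: Z=16, F=21, M=26 ⇒ Z
Z: M=19, F=27 ⇒ M
M: F=8 ⇒ F
NN route O → T → B → Z → M → F → O costs 79.
Optimal: O → T → Z → M → F → B → O costs 74 (by enumerating all 60 distinct tours).
Excess = 79 − 74 = 5.

The nearest-neighbour route is 5 km longer than optimal.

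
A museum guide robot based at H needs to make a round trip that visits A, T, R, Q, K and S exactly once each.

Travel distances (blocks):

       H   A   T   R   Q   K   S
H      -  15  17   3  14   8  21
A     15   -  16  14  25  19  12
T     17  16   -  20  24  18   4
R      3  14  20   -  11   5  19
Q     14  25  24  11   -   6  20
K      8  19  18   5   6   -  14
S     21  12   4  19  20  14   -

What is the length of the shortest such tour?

H → A → T → R → Q → K → S → H: 15+16+20+11+6+14+21 = 103
H → A → T → R → Q → S → K → H: 15+16+20+11+20+14+8 = 104
H → A → T → R → K → Q → S → H: 15+16+20+5+6+20+21 = 103
H → A → T → R → K → S → Q → H: 15+16+20+5+14+20+14 = 104
H → A → T → R → S → Q → K → H: 15+16+20+19+20+6+8 = 104
H → A → T → R → S → K → Q → H: 15+16+20+19+14+6+14 = 104
H → A → T → Q → R → K → S → H: 15+16+24+11+5+14+21 = 106
H → A → T → Q → R → S → K → H: 15+16+24+11+19+14+8 = 107
… (352 more)
H → A → T → S → Q → K → R → H: 15+16+4+20+6+5+3 = 69  ← best
The minimum is 69.
One optimal route: H → A → T → S → Q → K → R → H (or its reverse).

Shortest round trip = 69 blocks.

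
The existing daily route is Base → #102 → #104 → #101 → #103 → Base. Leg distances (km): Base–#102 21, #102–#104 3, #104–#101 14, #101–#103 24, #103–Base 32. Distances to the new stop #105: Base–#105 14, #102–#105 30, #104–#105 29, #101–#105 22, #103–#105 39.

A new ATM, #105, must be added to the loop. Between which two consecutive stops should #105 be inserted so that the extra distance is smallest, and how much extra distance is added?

Minimum extra distance: 21 km, inserting #105 between #103 and Base.

Insertion cost between consecutive stops i–j is d(i,#105) + d(#105,j) − d(i,j):
  between Base and #102: 14 + 30 − 21 = 23
  between #102 and #104: 30 + 29 − 3 = 56
  between #104 and #101: 29 + 22 − 14 = 37
  between #101 and #103: 22 + 39 − 24 = 37
  between #103 and Base: 39 + 14 − 32 = 21
Cheapest insertion is between #103 and Base, adding 21.
New total = 94 + 21 = 115.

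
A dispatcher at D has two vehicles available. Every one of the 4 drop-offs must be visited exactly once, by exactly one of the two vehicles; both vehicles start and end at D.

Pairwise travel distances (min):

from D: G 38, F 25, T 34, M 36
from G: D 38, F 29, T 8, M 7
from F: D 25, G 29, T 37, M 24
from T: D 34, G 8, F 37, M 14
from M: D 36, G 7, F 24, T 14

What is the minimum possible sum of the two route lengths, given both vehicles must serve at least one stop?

Try each way of splitting the stops between the two vehicles (each non-empty) and, for each split, find the best tour for each vehicle:
  {G} + {F, T, M}: 76 + 97 = 173
  {F} + {G, T, M}: 50 + 85 = 135
  {G, F} + {T, M}: 92 + 84 = 176
  {T} + {G, F, M}: 68 + 94 = 162
  {G, T} + {F, M}: 80 + 85 = 165
  {F, T} + {G, M}: 96 + 81 = 177
  … (7 splits in total)
Best: vehicle 1 D → F → D = 50; vehicle 2 D → T → G → M → D = 85; combined 135.

135 min — the smallest possible combined total.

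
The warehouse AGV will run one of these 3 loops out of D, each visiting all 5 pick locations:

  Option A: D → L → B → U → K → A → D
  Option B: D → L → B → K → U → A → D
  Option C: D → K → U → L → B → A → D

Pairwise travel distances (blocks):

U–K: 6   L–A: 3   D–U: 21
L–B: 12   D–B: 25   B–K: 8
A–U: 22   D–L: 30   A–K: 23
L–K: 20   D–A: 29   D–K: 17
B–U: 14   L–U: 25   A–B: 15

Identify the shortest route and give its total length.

Option A: 30 + 12 + 14 + 6 + 23 + 29 = 114
Option B: 30 + 12 + 8 + 6 + 22 + 29 = 107
Option C: 17 + 6 + 25 + 12 + 15 + 29 = 104

Shortest is Option C, total 104 blocks.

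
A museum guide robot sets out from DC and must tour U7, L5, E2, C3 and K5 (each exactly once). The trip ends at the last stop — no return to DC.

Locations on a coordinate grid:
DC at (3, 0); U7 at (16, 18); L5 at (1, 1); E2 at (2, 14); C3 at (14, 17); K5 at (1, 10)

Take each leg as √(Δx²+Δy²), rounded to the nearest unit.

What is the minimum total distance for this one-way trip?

There are 5! = 120 possible orderings.
DC → U7 → L5 → E2 → C3 → K5: 22+23+13+12+15 = 85
DC → U7 → L5 → E2 → K5 → C3: 22+23+13+4+15 = 77
DC → U7 → L5 → C3 → E2 → K5: 22+23+21+12+4 = 82
DC → U7 → L5 → C3 → K5 → E2: 22+23+21+15+4 = 85
DC → U7 → L5 → K5 → E2 → C3: 22+23+9+4+12 = 70
DC → U7 → L5 → K5 → C3 → E2: 22+23+9+15+12 = 81
DC → U7 → E2 → L5 → C3 → K5: 22+15+13+21+15 = 86
DC → U7 → E2 → L5 → K5 → C3: 22+15+13+9+15 = 74
DC → U7 → E2 → C3 → L5 → K5: 22+15+12+21+9 = 79
DC → U7 → E2 → C3 → K5 → L5: 22+15+12+15+9 = 73
DC → U7 → E2 → K5 → L5 → C3: 22+15+4+9+21 = 71
DC → U7 → E2 → K5 → C3 → L5: 22+15+4+15+21 = 77
DC → U7 → C3 → L5 → E2 → K5: 22+2+21+13+4 = 62
DC → U7 → C3 → L5 → K5 → E2: 22+2+21+9+4 = 58
… (106 more)
DC → L5 → K5 → E2 → C3 → U7: 2+9+4+12+2 = 29  ← best
The minimum is 29.
One shortest path: DC → L5 → K5 → E2 → C3 → U7.

29 — the minimum one-way total.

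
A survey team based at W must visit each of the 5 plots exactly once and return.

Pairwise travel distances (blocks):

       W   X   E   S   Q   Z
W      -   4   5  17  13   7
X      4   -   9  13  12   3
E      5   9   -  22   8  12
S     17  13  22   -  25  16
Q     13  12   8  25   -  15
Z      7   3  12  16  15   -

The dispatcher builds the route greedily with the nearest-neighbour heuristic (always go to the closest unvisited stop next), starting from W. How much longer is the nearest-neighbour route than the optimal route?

W: X=4, E=5, Z=7, Q=13, S=17 ⇒ X
X: Z=3, E=9, Q=12, S=13 ⇒ Z
Z: E=12, Q=15, S=16 ⇒ E
E: Q=8, S=22 ⇒ Q
Q: S=25 ⇒ S
NN route W → X → Z → E → Q → S → W costs 69.
Optimal: W → X → S → Z → Q → E → W costs 61 (by enumerating all 60 distinct tours).
Excess = 69 − 61 = 8.

8 blocks longer than the optimal tour.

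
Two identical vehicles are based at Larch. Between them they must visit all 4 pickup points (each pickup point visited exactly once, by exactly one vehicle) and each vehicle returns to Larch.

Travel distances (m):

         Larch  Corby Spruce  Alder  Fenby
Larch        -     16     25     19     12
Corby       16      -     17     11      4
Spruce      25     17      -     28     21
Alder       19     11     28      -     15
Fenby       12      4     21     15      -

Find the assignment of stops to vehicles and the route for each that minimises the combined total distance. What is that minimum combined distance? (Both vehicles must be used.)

Check every non-empty split of the stops between the two vehicles; for each half take its own optimal tour:
  {Corby} + {Spruce, Alder, Fenby}: 32 + 80 = 112
  {Spruce} + {Corby, Alder, Fenby}: 50 + 46 = 96
  {Corby, Spruce} + {Alder, Fenby}: 58 + 46 = 104
  {Alder} + {Corby, Spruce, Fenby}: 38 + 58 = 96
  {Corby, Alder} + {Spruce, Fenby}: 46 + 58 = 104
  {Spruce, Alder} + {Corby, Fenby}: 72 + 32 = 104
  … (7 splits in total)
Best: vehicle 1 Larch → Spruce → Larch = 50; vehicle 2 Larch → Alder → Corby → Fenby → Larch = 46; combined 96.

96 m — the smallest possible combined total.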